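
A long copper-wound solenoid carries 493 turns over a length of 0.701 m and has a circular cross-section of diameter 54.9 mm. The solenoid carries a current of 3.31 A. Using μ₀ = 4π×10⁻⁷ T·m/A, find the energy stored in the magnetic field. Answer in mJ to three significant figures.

U ≈ 5.65 mJ

A = π(d/2)² = π(2.745×10^-2 m)² = 2.367×10^-3 m².
L = μ₀N²A/ℓ = (4π×10⁻⁷)(493)²(2.367×10^-3)/(0.701) = 1.031×10^-3 H.
U = ½LI² = ½(1.031×10^-3)(3.31)² = 5.650×10^-3 J.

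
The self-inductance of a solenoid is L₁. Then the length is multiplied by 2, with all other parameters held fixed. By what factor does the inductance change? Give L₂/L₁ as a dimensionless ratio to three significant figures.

L₂/L₁ = 0.500

For a solenoid, L ∝ μᵣN²A/ℓ.
L₂/L₁ = (2)^-1 = 0.500.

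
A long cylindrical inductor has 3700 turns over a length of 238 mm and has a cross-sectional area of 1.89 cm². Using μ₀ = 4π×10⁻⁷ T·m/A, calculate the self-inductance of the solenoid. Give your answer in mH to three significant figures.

L ≈ 13.7 mH

A = 1.89 cm² = 1.890×10^-4 m².
For a long solenoid, L = μ₀N²A/ℓ.
L = (4π×10⁻⁷)(3700)²(1.890×10^-4)/(0.238 m) = 1.366×10^-2 H.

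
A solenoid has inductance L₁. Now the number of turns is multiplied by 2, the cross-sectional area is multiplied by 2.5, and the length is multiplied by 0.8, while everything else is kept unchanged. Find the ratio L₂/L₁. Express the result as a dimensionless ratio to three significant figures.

For a solenoid, L ∝ μᵣN²A/ℓ.
L₂/L₁ = (2)^2 × (2.5) × (0.8)^-1 = 12.5.

L₂/L₁ = 12.5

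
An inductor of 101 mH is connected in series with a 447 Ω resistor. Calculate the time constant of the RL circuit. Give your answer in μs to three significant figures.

τ ≈ 226 μs

τ = L/R = (0.101 H)/(447 Ω) = 2.260×10^-4 s.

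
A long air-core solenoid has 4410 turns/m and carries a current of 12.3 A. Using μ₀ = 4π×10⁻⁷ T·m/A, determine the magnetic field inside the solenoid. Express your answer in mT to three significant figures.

B ≈ 68.2 mT

Inside a long solenoid, B = μ₀nI.
B = (4π×10⁻⁷)(4.410×10^3 m⁻¹)(12.3 A) = 6.816×10^-2 T.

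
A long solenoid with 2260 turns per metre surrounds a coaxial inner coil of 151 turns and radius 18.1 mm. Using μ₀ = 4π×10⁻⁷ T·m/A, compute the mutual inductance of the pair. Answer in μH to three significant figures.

M ≈ 441 μH

The outer solenoid produces a uniform field B₁ = μ₀n₁I₁ across the inner coil,
so the flux linkage is N₂Φ = N₂B₁A₂ = μ₀n₁N₂A₂·I₁, giving M = μ₀n₁N₂A₂.
A₂ = πr² = π(1.810×10^-2 m)² = 1.029×10^-3 m².
M = (4π×10⁻⁷)(2260)(151)(1.029×10^-3) = 4.414×10^-4 H.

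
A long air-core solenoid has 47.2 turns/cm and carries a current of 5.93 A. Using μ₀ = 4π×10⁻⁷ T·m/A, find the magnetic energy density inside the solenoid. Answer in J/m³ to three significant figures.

u ≈ 492 J/m³

B = μ₀nI = (4π×10⁻⁷)(4.720×10^3)(5.93) = 3.517×10^-2 T.
u = B²/(2μ₀) = (3.517×10^-2)²/(2×4π×10⁻⁷) = 492.2 J/m³.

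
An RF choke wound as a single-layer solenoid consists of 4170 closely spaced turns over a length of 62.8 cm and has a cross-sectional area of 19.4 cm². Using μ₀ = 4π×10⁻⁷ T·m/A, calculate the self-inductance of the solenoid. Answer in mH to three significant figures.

L ≈ 67.5 mH

A = 19.4 cm² = 1.940×10^-3 m².
For a long solenoid, L = μ₀N²A/ℓ.
L = (4π×10⁻⁷)(4170)²(1.940×10^-3)/(0.628 m) = 6.750×10^-2 H.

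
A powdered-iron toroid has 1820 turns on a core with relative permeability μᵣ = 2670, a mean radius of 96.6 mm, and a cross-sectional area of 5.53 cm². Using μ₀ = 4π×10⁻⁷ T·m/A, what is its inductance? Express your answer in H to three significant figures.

L ≈ 10.1 H

For a thin toroid, L = μ₀μᵣN²A/(2πR).
L = (4π×10⁻⁷)(2670)(1820)²(5.530×10^-4) / (2π×9.660×10^-2 m) = 10.13 H.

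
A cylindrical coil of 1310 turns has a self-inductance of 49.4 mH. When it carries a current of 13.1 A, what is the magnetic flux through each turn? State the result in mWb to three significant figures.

From L = NΦ_B/I, the flux per turn is Φ_B = LI/N.
Φ_B = (4.940×10^-2 H)(13.1 A)/1310 = 4.940×10^-4 Wb.

Φ_B ≈ 0.494 mWb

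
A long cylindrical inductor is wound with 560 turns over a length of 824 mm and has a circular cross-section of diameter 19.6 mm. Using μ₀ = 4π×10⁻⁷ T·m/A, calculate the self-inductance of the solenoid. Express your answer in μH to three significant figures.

A = π(d/2)² = π(9.800×10^-3 m)² = 3.017×10^-4 m².
For a long solenoid, L = μ₀N²A/ℓ.
L = (4π×10⁻⁷)(560)²(3.017×10^-4)/(0.824 m) = 1.443×10^-4 H.

L ≈ 144 μH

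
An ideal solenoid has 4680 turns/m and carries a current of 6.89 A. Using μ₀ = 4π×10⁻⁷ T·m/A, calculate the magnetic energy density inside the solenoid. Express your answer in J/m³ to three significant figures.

B = μ₀nI = (4π×10⁻⁷)(4.680×10^3)(6.89) = 4.052×10^-2 T.
u = B²/(2μ₀) = (4.052×10^-2)²/(2×4π×10⁻⁷) = 653.3 J/m³.

u ≈ 653 J/m³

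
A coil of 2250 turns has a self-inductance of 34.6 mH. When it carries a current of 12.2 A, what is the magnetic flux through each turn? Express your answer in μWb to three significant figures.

From L = NΦ_B/I, the flux per turn is Φ_B = LI/N.
Φ_B = (3.460×10^-2 H)(12.2 A)/2250 = 1.876×10^-4 Wb.

Φ_B ≈ 188 μWb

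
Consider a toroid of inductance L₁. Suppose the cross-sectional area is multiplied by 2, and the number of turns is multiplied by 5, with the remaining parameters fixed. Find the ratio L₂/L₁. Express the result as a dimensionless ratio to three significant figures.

L₂/L₁ = 50.0

For a toroid, L ∝ μᵣN²A/R.
L₂/L₁ = (2) × (5)^2 = 50.0.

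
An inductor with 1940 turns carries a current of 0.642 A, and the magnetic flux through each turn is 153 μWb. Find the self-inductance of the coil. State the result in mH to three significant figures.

L ≈ 462 mH

Self-inductance is defined by L = NΦ_B/I (flux linkage over current).
L = (1940)(1.530×10^-4 Wb)/(0.642 A) = 0.4623 H.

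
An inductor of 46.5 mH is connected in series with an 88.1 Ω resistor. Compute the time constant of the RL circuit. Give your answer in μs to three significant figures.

τ = L/R = (4.650×10^-2 H)/(88.1 Ω) = 5.278×10^-4 s.

τ ≈ 528 μs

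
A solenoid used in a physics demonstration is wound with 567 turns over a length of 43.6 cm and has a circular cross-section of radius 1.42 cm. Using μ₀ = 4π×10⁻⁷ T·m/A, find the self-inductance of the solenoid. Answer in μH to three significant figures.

A = πr² = π(1.420×10^-2 m)² = 6.3347×10^-4 m².
For a long solenoid, L = μ₀N²A/ℓ.
L = (4π×10⁻⁷)(567)²(6.3347×10^-4)/(0.436 m) = 5.870×10^-4 H.

L ≈ 587 μH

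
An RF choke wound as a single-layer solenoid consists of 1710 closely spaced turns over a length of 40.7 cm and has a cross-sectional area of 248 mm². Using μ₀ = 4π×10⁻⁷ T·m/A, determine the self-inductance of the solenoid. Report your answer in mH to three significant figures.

L ≈ 2.24 mH

A = 248 mm² = 2.480×10^-4 m².
For a long solenoid, L = μ₀N²A/ℓ.
L = (4π×10⁻⁷)(1710)²(2.480×10^-4)/(0.407 m) = 2.239×10^-3 H.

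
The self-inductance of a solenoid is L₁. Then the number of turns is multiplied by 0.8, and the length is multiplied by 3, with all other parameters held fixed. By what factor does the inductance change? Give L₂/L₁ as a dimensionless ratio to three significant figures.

L₂/L₁ = 0.213

For a solenoid, L ∝ μᵣN²A/ℓ.
L₂/L₁ = (0.8)^2 × (3)^-1 = 0.213.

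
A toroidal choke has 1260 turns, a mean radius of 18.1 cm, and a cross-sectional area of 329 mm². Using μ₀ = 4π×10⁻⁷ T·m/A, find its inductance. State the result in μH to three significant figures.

For a thin toroid, L = μ₀N²A/(2πR).
L = (4π×10⁻⁷)(1260)²(3.290×10^-4) / (2π×0.181 m) = 5.771×10^-4 H.

L ≈ 577 μH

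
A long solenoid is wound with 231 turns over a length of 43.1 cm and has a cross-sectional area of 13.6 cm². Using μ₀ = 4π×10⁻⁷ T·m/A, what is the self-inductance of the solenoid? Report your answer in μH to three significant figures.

L ≈ 212 μH

A = 13.6 cm² = 1.360×10^-3 m².
For a long solenoid, L = μ₀N²A/ℓ.
L = (4π×10⁻⁷)(231)²(1.360×10^-3)/(0.431 m) = 2.116×10^-4 H.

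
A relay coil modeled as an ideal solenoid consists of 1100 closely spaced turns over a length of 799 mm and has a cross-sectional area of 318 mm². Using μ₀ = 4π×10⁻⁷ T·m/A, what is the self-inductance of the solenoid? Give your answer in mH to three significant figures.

L ≈ 0.605 mH

A = 318 mm² = 3.180×10^-4 m².
For a long solenoid, L = μ₀N²A/ℓ.
L = (4π×10⁻⁷)(1100)²(3.180×10^-4)/(0.799 m) = 6.052×10^-4 H.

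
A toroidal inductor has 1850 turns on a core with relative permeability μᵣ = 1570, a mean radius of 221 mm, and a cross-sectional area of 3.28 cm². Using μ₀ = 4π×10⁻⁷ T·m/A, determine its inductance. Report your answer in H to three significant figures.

For a thin toroid, L = μ₀μᵣN²A/(2πR).
L = (4π×10⁻⁷)(1570)(1850)²(3.280×10^-4) / (2π×0.221 m) = 1.59498 H.

L ≈ 1.59 H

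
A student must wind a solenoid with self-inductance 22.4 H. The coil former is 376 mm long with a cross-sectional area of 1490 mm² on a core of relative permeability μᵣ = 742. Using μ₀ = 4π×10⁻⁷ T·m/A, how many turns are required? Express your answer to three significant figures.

A = 1490 mm² = 1.490×10^-3 m².
From L = μ₀μᵣN²A/ℓ, N = √(Lℓ / (μ₀μᵣA)).
N = √[(22.4)(0.376) / ((4π×10⁻⁷)(742)×1.490×10^-3)] = √(6.062×10^6) ≈ 2462.2.

N ≈ 2460 turns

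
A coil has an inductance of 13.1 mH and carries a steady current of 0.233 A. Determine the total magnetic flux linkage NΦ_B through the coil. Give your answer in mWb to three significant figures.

From L = NΦ_B/I, the flux linkage is NΦ_B = LI.
NΦ_B = (1.310×10^-2 H)(0.233 A) = 3.052×10^-3 Wb.

NΦ_B ≈ 3.05 mWb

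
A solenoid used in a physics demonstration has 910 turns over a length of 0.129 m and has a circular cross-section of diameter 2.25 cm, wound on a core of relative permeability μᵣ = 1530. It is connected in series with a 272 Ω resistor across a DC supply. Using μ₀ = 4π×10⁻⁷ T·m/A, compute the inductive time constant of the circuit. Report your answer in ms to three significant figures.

τ ≈ 18.0 ms

A = π(d/2)² = π(1.125×10^-2 m)² = 3.976×10^-4 m².
L = μ₀μᵣN²A/ℓ = (4π×10⁻⁷)(1530)(910)²(3.976×10^-4)/(0.129) = 4.907 H.
τ = L/R = (4.907)/(272) = 1.804×10^-2 s.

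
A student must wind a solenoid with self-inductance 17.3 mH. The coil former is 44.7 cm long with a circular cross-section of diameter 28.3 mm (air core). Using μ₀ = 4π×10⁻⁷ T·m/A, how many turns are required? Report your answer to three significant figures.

N ≈ 3130 turns

A = π(d/2)² = π(1.415×10^-2 m)² = 6.290×10^-4 m².
From L = μ₀N²A/ℓ, N = √(Lℓ / (μ₀A)).
N = √[(1.730×10^-2)(0.447) / ((4π×10⁻⁷)×6.290×10^-4)] = √(9.783×10^6) ≈ 3127.8.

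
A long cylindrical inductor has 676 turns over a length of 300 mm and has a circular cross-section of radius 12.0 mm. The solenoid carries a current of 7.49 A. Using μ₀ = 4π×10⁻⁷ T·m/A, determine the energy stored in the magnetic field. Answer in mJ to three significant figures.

U ≈ 24.3 mJ

A = πr² = π(1.200×10^-2 m)² = 4.524×10^-4 m².
L = μ₀N²A/ℓ = (4π×10⁻⁷)(676)²(4.524×10^-4)/(0.3) = 8.660×10^-4 H.
U = ½LI² = ½(8.660×10^-4)(7.49)² = 2.429×10^-2 J.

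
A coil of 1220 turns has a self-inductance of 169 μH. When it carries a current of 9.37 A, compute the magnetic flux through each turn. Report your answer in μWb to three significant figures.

Φ_B ≈ 1.30 μWb

From L = NΦ_B/I, the flux per turn is Φ_B = LI/N.
Φ_B = (1.690×10^-4 H)(9.37 A)/1220 = 1.298×10^-6 Wb.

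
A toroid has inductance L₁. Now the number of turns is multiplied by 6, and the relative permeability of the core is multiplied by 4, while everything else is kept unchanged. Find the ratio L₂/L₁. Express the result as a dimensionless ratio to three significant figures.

L₂/L₁ = 144

For a toroid, L ∝ μᵣN²A/R.
L₂/L₁ = (6)^2 × (4) = 144.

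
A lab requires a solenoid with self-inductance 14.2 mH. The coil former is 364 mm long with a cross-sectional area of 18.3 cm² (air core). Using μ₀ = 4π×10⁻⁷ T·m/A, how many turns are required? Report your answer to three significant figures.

N ≈ 1500 turns

A = 18.3 cm² = 1.830×10^-3 m².
From L = μ₀N²A/ℓ, N = √(Lℓ / (μ₀A)).
N = √[(1.420×10^-2)(0.364) / ((4π×10⁻⁷)×1.830×10^-3)] = √(2.248×10^6) ≈ 1499.2.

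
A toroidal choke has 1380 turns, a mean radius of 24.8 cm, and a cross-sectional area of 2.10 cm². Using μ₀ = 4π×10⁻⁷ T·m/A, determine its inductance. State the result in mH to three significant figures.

For a thin toroid, L = μ₀N²A/(2πR).
L = (4π×10⁻⁷)(1380)²(2.100×10^-4) / (2π×0.248 m) = 3.225×10^-4 H.

L ≈ 0.323 mH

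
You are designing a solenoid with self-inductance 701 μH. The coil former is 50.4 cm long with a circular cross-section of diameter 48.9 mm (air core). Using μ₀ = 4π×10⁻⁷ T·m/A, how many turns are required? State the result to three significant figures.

A = π(d/2)² = π(2.445×10^-2 m)² = 1.878×10^-3 m².
From L = μ₀N²A/ℓ, N = √(Lℓ / (μ₀A)).
N = √[(7.010×10^-4)(0.504) / ((4π×10⁻⁷)×1.878×10^-3)] = √(1.497×10^5) ≈ 386.9.

N ≈ 387 turns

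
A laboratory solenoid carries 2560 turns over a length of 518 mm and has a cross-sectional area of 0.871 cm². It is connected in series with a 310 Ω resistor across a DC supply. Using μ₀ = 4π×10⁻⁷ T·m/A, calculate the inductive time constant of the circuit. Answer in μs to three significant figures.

τ ≈ 4.47 μs

A = 0.871 cm² = 8.710×10^-5 m².
L = μ₀N²A/ℓ = (4π×10⁻⁷)(2560)²(8.710×10^-5)/(0.518) = 1.3848×10^-3 H.
τ = L/R = (1.3848×10^-3)/(310) = 4.467×10^-6 s.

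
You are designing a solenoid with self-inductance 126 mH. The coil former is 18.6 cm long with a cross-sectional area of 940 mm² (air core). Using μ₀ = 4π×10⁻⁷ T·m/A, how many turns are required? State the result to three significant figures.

A = 940 mm² = 9.400×10^-4 m².
From L = μ₀N²A/ℓ, N = √(Lℓ / (μ₀A)).
N = √[(0.126)(0.186) / ((4π×10⁻⁷)×9.400×10^-4)] = √(1.984×10^7) ≈ 4454.2.

N ≈ 4450 turns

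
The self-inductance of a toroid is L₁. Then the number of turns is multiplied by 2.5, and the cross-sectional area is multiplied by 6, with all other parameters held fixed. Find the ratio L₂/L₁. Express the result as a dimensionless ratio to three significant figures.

L₂/L₁ = 37.5

For a toroid, L ∝ μᵣN²A/R.
L₂/L₁ = (2.5)^2 × (6) = 37.5.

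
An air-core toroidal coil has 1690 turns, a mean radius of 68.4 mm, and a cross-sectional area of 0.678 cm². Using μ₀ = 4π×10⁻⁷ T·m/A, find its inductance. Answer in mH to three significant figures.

L ≈ 0.566 mH

For a thin toroid, L = μ₀N²A/(2πR).
L = (4π×10⁻⁷)(1690)²(6.780×10^-5) / (2π×6.840×10^-2 m) = 5.662×10^-4 H.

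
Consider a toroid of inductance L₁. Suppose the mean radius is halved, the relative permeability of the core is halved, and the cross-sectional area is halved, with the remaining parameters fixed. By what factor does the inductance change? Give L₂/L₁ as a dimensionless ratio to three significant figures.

L₂/L₁ = 0.500

For a toroid, L ∝ μᵣN²A/R.
L₂/L₁ = (0.5)^-1 × (0.5) × (0.5) = 0.500.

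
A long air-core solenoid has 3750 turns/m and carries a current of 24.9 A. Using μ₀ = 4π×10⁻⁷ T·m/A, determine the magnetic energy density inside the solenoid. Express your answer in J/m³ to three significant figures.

u ≈ 5480 J/m³

B = μ₀nI = (4π×10⁻⁷)(3.750×10^3)(24.9) = 0.1173 T.
u = B²/(2μ₀) = (0.1173)²/(2×4π×10⁻⁷) = 5.478×10^3 J/m³.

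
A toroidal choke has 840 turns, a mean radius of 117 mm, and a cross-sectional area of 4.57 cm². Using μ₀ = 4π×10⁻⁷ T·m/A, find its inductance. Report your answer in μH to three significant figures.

L ≈ 551 μH

For a thin toroid, L = μ₀N²A/(2πR).
L = (4π×10⁻⁷)(840)²(4.570×10^-4) / (2π×0.117 m) = 5.512×10^-4 H.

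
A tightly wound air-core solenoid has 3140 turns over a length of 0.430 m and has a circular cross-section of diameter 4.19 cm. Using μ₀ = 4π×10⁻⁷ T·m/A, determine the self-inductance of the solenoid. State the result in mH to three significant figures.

A = π(d/2)² = π(2.095×10^-2 m)² = 1.379×10^-3 m².
For a long solenoid, L = μ₀N²A/ℓ.
L = (4π×10⁻⁷)(3140)²(1.379×10^-3)/(0.43 m) = 3.973×10^-2 H.

L ≈ 39.7 mH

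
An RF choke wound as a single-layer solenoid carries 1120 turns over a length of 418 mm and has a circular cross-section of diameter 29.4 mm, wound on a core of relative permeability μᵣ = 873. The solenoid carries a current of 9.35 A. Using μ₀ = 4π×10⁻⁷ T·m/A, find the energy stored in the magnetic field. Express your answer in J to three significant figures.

A = π(d/2)² = π(1.470×10^-2 m)² = 6.789×10^-4 m².
L = μ₀μᵣN²A/ℓ = (4π×10⁻⁷)(873)(1120)²(6.789×10^-4)/(0.418) = 2.23495 H.
U = ½LI² = ½(2.23495)(9.35)² = 97.69 J.

U ≈ 97.7 J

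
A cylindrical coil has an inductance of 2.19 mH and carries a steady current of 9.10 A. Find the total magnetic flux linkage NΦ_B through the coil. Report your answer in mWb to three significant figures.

From L = NΦ_B/I, the flux linkage is NΦ_B = LI.
NΦ_B = (2.190×10^-3 H)(9.10 A) = 1.993×10^-2 Wb.

NΦ_B ≈ 19.9 mWb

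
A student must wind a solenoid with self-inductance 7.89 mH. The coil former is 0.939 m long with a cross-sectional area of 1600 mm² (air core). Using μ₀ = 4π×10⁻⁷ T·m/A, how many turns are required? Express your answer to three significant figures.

N ≈ 1920 turns

A = 1600 mm² = 1.600×10^-3 m².
From L = μ₀N²A/ℓ, N = √(Lℓ / (μ₀A)).
N = √[(7.890×10^-3)(0.939) / ((4π×10⁻⁷)×1.600×10^-3)] = √(3.6848×10^6) ≈ 1919.6.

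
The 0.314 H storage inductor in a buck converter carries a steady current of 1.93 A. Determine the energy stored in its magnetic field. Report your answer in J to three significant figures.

Stored magnetic energy: U = ½LI².
U = ½(0.314 H)(1.93 A)² = 0.5848 J.

U ≈ 0.585 J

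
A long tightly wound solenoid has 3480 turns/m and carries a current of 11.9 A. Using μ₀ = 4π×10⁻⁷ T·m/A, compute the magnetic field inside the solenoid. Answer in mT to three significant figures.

B ≈ 52.0 mT

Inside a long solenoid, B = μ₀nI.
B = (4π×10⁻⁷)(3.480×10^3 m⁻¹)(11.9 A) = 5.204×10^-2 T.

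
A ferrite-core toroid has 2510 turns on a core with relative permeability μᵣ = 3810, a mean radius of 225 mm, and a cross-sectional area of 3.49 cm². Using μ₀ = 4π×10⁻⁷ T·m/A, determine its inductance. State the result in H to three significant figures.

L ≈ 7.45 H

For a thin toroid, L = μ₀μᵣN²A/(2πR).
L = (4π×10⁻⁷)(3810)(2510)²(3.490×10^-4) / (2π×0.225 m) = 7.446 H.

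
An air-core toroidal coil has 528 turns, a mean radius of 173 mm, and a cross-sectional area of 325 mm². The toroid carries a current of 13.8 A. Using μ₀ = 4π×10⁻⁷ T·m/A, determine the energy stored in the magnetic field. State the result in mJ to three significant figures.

U ≈ 9.97 mJ

L = μ₀N²A/(2πR) = (4π×10⁻⁷)(528)²(3.250×10^-4)/(2π×0.173) = 1.047×10^-4 H.
U = ½LI² = ½(1.047×10^-4)(13.8)² = 9.974×10^-3 J.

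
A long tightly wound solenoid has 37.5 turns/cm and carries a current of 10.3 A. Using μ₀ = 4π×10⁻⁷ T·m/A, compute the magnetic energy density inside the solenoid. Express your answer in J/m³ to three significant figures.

u ≈ 937 J/m³

B = μ₀nI = (4π×10⁻⁷)(3.750×10^3)(10.3) = 4.854×10^-2 T.
u = B²/(2μ₀) = (4.854×10^-2)²/(2×4π×10⁻⁷) = 937.4 J/m³.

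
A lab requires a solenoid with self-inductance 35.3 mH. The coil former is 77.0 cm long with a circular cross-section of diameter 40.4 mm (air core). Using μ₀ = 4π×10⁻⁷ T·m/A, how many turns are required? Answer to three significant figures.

N ≈ 4110 turns

A = π(d/2)² = π(2.020×10^-2 m)² = 1.282×10^-3 m².
From L = μ₀N²A/ℓ, N = √(Lℓ / (μ₀A)).
N = √[(3.530×10^-2)(0.77) / ((4π×10⁻⁷)×1.282×10^-3)] = √(1.687×10^7) ≈ 4107.7.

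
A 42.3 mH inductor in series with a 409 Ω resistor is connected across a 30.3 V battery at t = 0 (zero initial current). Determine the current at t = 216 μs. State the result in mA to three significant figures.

τ = L/R = 4.230×10^-2/409 = 1.034×10^-4 s; final current I_∞ = ε/R = 30.3/409 = 7.408×10^-2 A.
I(t) = I_∞(1 − e^(−t/τ)) with t/τ = 2.089.
I = (7.408×10^-2)(1 − e^(−2.089)) = 6.491×10^-2 A.

I ≈ 64.9 mA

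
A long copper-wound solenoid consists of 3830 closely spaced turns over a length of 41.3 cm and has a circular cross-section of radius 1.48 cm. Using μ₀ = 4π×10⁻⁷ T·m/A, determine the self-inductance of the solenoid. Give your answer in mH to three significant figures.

A = πr² = π(1.480×10^-2 m)² = 6.881×10^-4 m².
For a long solenoid, L = μ₀N²A/ℓ.
L = (4π×10⁻⁷)(3830)²(6.881×10^-4)/(0.413 m) = 3.071×10^-2 H.

L ≈ 30.7 mH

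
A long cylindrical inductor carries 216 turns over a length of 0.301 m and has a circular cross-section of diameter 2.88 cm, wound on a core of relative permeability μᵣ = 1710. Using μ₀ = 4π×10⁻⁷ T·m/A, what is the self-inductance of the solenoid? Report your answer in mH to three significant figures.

L ≈ 217 mH

A = π(d/2)² = π(1.440×10^-2 m)² = 6.514×10^-4 m².
For a long solenoid, L = μ₀μᵣN²A/ℓ.
L = (4π×10⁻⁷)(1710)(216)²(6.514×10^-4)/(0.301 m) = 0.217 H.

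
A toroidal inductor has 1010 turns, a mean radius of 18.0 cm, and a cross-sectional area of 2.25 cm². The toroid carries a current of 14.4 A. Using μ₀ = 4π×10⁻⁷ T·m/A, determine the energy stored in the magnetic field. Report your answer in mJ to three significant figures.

U ≈ 26.4 mJ

L = μ₀N²A/(2πR) = (4π×10⁻⁷)(1010)²(2.250×10^-4)/(2π×0.18) = 2.550×10^-4 H.
U = ½LI² = ½(2.550×10^-4)(14.4)² = 2.644×10^-2 J.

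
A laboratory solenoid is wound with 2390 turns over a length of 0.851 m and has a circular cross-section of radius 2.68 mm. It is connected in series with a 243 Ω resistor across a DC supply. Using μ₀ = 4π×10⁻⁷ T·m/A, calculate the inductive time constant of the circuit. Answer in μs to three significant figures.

τ ≈ 0.783 μs

A = πr² = π(2.680×10^-3 m)² = 2.256×10^-5 m².
L = μ₀N²A/ℓ = (4π×10⁻⁷)(2390)²(2.256×10^-5)/(0.851) = 1.903×10^-4 H.
τ = L/R = (1.903×10^-4)/(243) = 7.832×10^-7 s.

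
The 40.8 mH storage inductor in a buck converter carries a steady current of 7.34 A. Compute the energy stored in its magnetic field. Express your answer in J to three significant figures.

U ≈ 1.10 J

Stored magnetic energy: U = ½LI².
U = ½(4.080×10^-2 H)(7.34 A)² = 1.099 J.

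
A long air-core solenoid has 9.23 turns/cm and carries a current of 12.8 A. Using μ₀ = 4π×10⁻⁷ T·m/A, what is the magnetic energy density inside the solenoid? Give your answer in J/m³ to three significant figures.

u ≈ 87.7 J/m³

B = μ₀nI = (4π×10⁻⁷)(923)(12.8) = 1.4846×10^-2 T.
u = B²/(2μ₀) = (1.4846×10^-2)²/(2×4π×10⁻⁷) = 87.7 J/m³.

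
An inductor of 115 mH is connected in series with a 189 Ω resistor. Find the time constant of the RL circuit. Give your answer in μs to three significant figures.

τ = L/R = (0.115 H)/(189 Ω) = 6.0847×10^-4 s.

τ ≈ 608 μs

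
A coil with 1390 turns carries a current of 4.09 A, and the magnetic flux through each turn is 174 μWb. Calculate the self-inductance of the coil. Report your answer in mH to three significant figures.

Self-inductance is defined by L = NΦ_B/I (flux linkage over current).
L = (1390)(1.740×10^-4 Wb)/(4.09 A) = 5.913×10^-2 H.

L ≈ 59.1 mH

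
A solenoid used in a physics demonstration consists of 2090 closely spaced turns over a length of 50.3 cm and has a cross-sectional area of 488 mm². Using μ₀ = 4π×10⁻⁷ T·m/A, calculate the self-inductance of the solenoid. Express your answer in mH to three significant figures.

A = 488 mm² = 4.880×10^-4 m².
For a long solenoid, L = μ₀N²A/ℓ.
L = (4π×10⁻⁷)(2090)²(4.880×10^-4)/(0.503 m) = 5.325×10^-3 H.

L ≈ 5.33 mH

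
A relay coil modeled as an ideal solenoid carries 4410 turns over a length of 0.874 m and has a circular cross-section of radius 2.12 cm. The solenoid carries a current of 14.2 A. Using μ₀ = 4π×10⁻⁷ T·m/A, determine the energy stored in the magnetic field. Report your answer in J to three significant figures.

U ≈ 3.98 J

A = πr² = π(2.120×10^-2 m)² = 1.412×10^-3 m².
L = μ₀N²A/ℓ = (4π×10⁻⁷)(4410)²(1.412×10^-3)/(0.874) = 3.948×10^-2 H.
U = ½LI² = ½(3.948×10^-2)(14.2)² = 3.981 J.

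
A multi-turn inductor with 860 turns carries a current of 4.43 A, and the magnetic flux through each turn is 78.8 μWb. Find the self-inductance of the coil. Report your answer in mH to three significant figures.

Self-inductance is defined by L = NΦ_B/I (flux linkage over current).
L = (860)(7.880×10^-5 Wb)/(4.43 A) = 1.530×10^-2 H.

L ≈ 15.3 mH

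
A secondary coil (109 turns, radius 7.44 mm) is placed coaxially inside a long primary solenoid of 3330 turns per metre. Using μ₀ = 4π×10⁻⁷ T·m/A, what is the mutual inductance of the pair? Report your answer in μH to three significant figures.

The outer solenoid produces a uniform field B₁ = μ₀n₁I₁ across the inner coil,
so the flux linkage is N₂Φ = N₂B₁A₂ = μ₀n₁N₂A₂·I₁, giving M = μ₀n₁N₂A₂.
A₂ = πr² = π(7.440×10^-3 m)² = 1.739×10^-4 m².
M = (4π×10⁻⁷)(3330)(109)(1.739×10^-4) = 7.932×10^-5 H.

M ≈ 79.3 μH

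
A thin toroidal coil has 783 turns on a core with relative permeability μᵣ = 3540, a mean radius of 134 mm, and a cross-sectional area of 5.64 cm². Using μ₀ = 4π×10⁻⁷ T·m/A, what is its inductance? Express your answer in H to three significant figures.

L ≈ 1.83 H

For a thin toroid, L = μ₀μᵣN²A/(2πR).
L = (4π×10⁻⁷)(3540)(783)²(5.640×10^-4) / (2π×0.134 m) = 1.827 H.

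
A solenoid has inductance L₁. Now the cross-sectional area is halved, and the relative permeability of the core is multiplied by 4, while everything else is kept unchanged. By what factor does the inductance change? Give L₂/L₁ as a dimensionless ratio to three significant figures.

For a solenoid, L ∝ μᵣN²A/ℓ.
L₂/L₁ = (0.5) × (4) = 2.00.

L₂/L₁ = 2.00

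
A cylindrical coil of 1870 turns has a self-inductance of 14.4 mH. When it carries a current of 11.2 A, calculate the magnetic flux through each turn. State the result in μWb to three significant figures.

Φ_B ≈ 86.2 μWb

From L = NΦ_B/I, the flux per turn is Φ_B = LI/N.
Φ_B = (1.440×10^-2 H)(11.2 A)/1870 = 8.6246×10^-5 Wb.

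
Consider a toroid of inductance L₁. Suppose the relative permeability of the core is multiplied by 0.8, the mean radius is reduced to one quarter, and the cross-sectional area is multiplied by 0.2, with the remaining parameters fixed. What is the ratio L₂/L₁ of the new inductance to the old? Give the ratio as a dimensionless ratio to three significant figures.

L₂/L₁ = 0.640

For a toroid, L ∝ μᵣN²A/R.
L₂/L₁ = (0.8) × (0.25)^-1 × (0.2) = 0.640.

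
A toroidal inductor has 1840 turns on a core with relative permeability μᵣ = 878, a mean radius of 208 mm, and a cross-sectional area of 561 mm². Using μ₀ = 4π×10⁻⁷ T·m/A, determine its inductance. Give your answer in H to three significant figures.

For a thin toroid, L = μ₀μᵣN²A/(2πR).
L = (4π×10⁻⁷)(878)(1840)²(5.610×10^-4) / (2π×0.208 m) = 1.603 H.

L ≈ 1.60 H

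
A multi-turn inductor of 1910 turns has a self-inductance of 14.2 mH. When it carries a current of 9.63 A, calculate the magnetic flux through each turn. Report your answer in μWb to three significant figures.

Φ_B ≈ 71.6 μWb

From L = NΦ_B/I, the flux per turn is Φ_B = LI/N.
Φ_B = (1.420×10^-2 H)(9.63 A)/1910 = 7.159×10^-5 Wb.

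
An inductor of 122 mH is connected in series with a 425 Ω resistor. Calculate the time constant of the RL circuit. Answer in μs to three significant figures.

τ = L/R = (0.122 H)/(425 Ω) = 2.871×10^-4 s.

τ ≈ 287 μs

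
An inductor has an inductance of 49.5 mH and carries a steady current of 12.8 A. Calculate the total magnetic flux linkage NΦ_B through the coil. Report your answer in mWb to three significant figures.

NΦ_B ≈ 634 mWb

From L = NΦ_B/I, the flux linkage is NΦ_B = LI.
NΦ_B = (4.950×10^-2 H)(12.8 A) = 0.6336 Wb.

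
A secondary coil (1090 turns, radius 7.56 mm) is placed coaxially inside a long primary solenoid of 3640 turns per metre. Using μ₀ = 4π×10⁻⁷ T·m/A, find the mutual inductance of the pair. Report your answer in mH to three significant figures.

The outer solenoid produces a uniform field B₁ = μ₀n₁I₁ across the inner coil,
so the flux linkage is N₂Φ = N₂B₁A₂ = μ₀n₁N₂A₂·I₁, giving M = μ₀n₁N₂A₂.
A₂ = πr² = π(7.560×10^-3 m)² = 1.796×10^-4 m².
M = (4π×10⁻⁷)(3640)(1090)(1.796×10^-4) = 8.952×10^-4 H.

M ≈ 0.895 mH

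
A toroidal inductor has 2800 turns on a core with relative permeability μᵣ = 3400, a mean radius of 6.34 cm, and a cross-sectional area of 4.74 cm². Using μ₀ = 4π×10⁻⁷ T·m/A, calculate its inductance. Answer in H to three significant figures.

L ≈ 39.9 H

For a thin toroid, L = μ₀μᵣN²A/(2πR).
L = (4π×10⁻⁷)(3400)(2800)²(4.740×10^-4) / (2π×6.340×10^-2 m) = 39.86 H.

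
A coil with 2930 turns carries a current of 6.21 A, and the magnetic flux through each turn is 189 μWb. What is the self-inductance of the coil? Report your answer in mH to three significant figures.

Self-inductance is defined by L = NΦ_B/I (flux linkage over current).
L = (2930)(1.890×10^-4 Wb)/(6.21 A) = 8.917×10^-2 H.

L ≈ 89.2 mH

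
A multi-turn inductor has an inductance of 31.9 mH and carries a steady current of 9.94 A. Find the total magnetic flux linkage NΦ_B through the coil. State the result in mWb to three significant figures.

From L = NΦ_B/I, the flux linkage is NΦ_B = LI.
NΦ_B = (3.190×10^-2 H)(9.94 A) = 0.3171 Wb.

NΦ_B ≈ 317 mWb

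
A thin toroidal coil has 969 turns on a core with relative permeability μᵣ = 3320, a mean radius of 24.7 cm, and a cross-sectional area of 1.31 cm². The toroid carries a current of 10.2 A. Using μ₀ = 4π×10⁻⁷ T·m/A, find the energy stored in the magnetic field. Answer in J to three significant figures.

U ≈ 17.2 J

L = μ₀μᵣN²A/(2πR) = (4π×10⁻⁷)(3320)(969)²(1.310×10^-4)/(2π×0.247) = 0.3307 H.
U = ½LI² = ½(0.3307)(10.2)² = 17.2 J.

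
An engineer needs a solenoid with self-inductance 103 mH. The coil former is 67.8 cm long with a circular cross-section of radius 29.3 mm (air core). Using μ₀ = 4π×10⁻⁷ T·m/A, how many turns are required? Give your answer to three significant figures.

N ≈ 4540 turns

A = πr² = π(2.930×10^-2 m)² = 2.697×10^-3 m².
From L = μ₀N²A/ℓ, N = √(Lℓ / (μ₀A)).
N = √[(0.103)(0.678) / ((4π×10⁻⁷)×2.697×10^-3)] = √(2.060×10^7) ≈ 4539.3.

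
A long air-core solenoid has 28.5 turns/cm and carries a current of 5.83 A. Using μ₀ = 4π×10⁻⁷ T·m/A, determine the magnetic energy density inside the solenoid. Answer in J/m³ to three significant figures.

u ≈ 173 J/m³

B = μ₀nI = (4π×10⁻⁷)(2.850×10^3)(5.83) = 2.088×10^-2 T.
u = B²/(2μ₀) = (2.088×10^-2)²/(2×4π×10⁻⁷) = 173.46 J/m³.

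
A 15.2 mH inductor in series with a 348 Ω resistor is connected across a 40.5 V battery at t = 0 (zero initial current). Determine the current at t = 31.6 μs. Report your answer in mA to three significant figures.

τ = L/R = 1.520×10^-2/348 = 4.368×10^-5 s; final current I_∞ = ε/R = 40.5/348 = 0.1164 A.
I(t) = I_∞(1 − e^(−t/τ)) with t/τ = 0.723.
I = (0.1164)(1 − e^(−0.723)) = 5.993×10^-2 A.

I ≈ 59.9 mA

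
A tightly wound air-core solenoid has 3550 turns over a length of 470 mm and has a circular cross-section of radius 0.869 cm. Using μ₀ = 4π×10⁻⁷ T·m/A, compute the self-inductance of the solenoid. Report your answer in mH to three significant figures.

L ≈ 7.99 mH

A = πr² = π(8.690×10^-3 m)² = 2.372×10^-4 m².
For a long solenoid, L = μ₀N²A/ℓ.
L = (4π×10⁻⁷)(3550)²(2.372×10^-4)/(0.47 m) = 7.994×10^-3 H.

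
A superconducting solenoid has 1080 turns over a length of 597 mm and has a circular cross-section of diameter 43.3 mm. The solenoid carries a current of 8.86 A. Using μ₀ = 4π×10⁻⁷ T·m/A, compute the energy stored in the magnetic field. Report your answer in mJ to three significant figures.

A = π(d/2)² = π(2.165×10^-2 m)² = 1.473×10^-3 m².
L = μ₀N²A/ℓ = (4π×10⁻⁷)(1080)²(1.473×10^-3)/(0.597) = 3.615×10^-3 H.
U = ½LI² = ½(3.615×10^-3)(8.86)² = 0.1419 J.

U ≈ 142 mJ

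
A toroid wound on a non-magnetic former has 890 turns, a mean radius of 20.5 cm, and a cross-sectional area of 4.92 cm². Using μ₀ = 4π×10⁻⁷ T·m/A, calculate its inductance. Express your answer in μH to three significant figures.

For a thin toroid, L = μ₀N²A/(2πR).
L = (4π×10⁻⁷)(890)²(4.920×10^-4) / (2π×0.205 m) = 3.802×10^-4 H.

L ≈ 380 μH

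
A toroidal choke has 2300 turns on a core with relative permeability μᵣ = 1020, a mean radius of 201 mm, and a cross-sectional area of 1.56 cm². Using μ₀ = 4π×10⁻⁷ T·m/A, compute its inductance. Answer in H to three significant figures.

For a thin toroid, L = μ₀μᵣN²A/(2πR).
L = (4π×10⁻⁷)(1020)(2300)²(1.560×10^-4) / (2π×0.201 m) = 0.8376 H.

L ≈ 0.838 H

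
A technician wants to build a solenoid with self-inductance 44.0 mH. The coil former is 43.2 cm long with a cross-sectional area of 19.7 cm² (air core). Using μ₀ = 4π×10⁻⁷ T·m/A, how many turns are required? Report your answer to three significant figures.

A = 19.7 cm² = 1.970×10^-3 m².
From L = μ₀N²A/ℓ, N = √(Lℓ / (μ₀A)).
N = √[(4.400×10^-2)(0.432) / ((4π×10⁻⁷)×1.970×10^-3)] = √(7.678×10^6) ≈ 2771.0.

N ≈ 2770 turns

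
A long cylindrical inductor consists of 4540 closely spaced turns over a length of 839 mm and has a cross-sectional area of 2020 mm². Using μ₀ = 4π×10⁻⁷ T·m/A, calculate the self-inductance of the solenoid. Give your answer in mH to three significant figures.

A = 2020 mm² = 2.020×10^-3 m².
For a long solenoid, L = μ₀N²A/ℓ.
L = (4π×10⁻⁷)(4540)²(2.020×10^-3)/(0.839 m) = 6.236×10^-2 H.

L ≈ 62.4 mH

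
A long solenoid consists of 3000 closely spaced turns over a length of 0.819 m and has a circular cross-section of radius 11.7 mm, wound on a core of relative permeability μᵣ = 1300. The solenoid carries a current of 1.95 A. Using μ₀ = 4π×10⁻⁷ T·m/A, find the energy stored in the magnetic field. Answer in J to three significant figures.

U ≈ 14.7 J

A = πr² = π(1.170×10^-2 m)² = 4.301×10^-4 m².
L = μ₀μᵣN²A/ℓ = (4π×10⁻⁷)(1300)(3000)²(4.301×10^-4)/(0.819) = 7.72 H.
U = ½LI² = ½(7.72)(1.95)² = 14.68 J.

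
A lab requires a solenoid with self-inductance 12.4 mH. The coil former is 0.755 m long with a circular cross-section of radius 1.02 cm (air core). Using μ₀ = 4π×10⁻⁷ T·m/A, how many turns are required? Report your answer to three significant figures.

N ≈ 4770 turns

A = πr² = π(1.020×10^-2 m)² = 3.269×10^-4 m².
From L = μ₀N²A/ℓ, N = √(Lℓ / (μ₀A)).
N = √[(1.240×10^-2)(0.755) / ((4π×10⁻⁷)×3.269×10^-4)] = √(2.279×10^7) ≈ 4774.2.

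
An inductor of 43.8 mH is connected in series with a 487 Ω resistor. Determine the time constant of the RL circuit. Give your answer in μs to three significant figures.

τ ≈ 89.9 μs

τ = L/R = (4.380×10^-2 H)/(487 Ω) = 8.994×10^-5 s.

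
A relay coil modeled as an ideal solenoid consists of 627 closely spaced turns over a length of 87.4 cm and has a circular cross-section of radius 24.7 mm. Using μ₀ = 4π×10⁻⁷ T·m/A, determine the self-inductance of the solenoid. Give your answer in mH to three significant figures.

L ≈ 1.08 mH

A = πr² = π(2.470×10^-2 m)² = 1.917×10^-3 m².
For a long solenoid, L = μ₀N²A/ℓ.
L = (4π×10⁻⁷)(627)²(1.917×10^-3)/(0.874 m) = 1.083×10^-3 H.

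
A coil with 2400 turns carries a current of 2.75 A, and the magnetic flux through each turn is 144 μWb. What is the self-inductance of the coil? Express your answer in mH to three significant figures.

Self-inductance is defined by L = NΦ_B/I (flux linkage over current).
L = (2400)(1.440×10^-4 Wb)/(2.75 A) = 0.1257 H.

L ≈ 126 mH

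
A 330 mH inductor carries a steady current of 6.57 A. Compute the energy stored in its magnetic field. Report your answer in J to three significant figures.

Stored magnetic energy: U = ½LI².
U = ½(0.33 H)(6.57 A)² = 7.122 J.

U ≈ 7.12 J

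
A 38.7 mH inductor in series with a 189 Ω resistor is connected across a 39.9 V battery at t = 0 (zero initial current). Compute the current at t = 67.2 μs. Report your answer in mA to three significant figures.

I ≈ 59.1 mA

τ = L/R = 3.870×10^-2/189 = 2.048×10^-4 s; final current I_∞ = ε/R = 39.9/189 = 0.2111 A.
I(t) = I_∞(1 − e^(−t/τ)) with t/τ = 0.328.
I = (0.2111)(1 − e^(−0.328)) = 5.906×10^-2 A.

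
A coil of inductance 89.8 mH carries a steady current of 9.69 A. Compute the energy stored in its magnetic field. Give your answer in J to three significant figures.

Stored magnetic energy: U = ½LI².
U = ½(8.980×10^-2 H)(9.69 A)² = 4.216 J.

U ≈ 4.22 J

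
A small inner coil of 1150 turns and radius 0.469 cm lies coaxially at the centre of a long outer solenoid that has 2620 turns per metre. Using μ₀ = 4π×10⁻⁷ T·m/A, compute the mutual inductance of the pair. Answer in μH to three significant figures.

M ≈ 262 μH

The outer solenoid produces a uniform field B₁ = μ₀n₁I₁ across the inner coil,
so the flux linkage is N₂Φ = N₂B₁A₂ = μ₀n₁N₂A₂·I₁, giving M = μ₀n₁N₂A₂.
A₂ = πr² = π(4.690×10^-3 m)² = 6.910×10^-5 m².
M = (4π×10⁻⁷)(2620)(1150)(6.910×10^-5) = 2.616×10^-4 H.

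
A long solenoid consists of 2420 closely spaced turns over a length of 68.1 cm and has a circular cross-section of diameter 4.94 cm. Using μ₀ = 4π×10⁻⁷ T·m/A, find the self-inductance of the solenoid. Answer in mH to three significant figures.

L ≈ 20.7 mH

A = π(d/2)² = π(2.470×10^-2 m)² = 1.917×10^-3 m².
For a long solenoid, L = μ₀N²A/ℓ.
L = (4π×10⁻⁷)(2420)²(1.917×10^-3)/(0.681 m) = 2.071×10^-2 H.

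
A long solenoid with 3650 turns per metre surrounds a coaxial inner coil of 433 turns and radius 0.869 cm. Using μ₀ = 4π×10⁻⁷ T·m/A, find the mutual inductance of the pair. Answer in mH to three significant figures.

M ≈ 0.471 mH

The outer solenoid produces a uniform field B₁ = μ₀n₁I₁ across the inner coil,
so the flux linkage is N₂Φ = N₂B₁A₂ = μ₀n₁N₂A₂·I₁, giving M = μ₀n₁N₂A₂.
A₂ = πr² = π(8.690×10^-3 m)² = 2.372×10^-4 m².
M = (4π×10⁻⁷)(3650)(433)(2.372×10^-4) = 4.712×10^-4 H.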